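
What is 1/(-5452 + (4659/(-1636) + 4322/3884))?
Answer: -1588556/8663563503 ≈ -0.00018336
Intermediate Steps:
1/(-5452 + (4659/(-1636) + 4322/3884)) = 1/(-5452 + (4659*(-1/1636) + 4322*(1/3884))) = 1/(-5452 + (-4659/1636 + 2161/1942)) = 1/(-5452 - 2756191/1588556) = 1/(-8663563503/1588556) = -1588556/8663563503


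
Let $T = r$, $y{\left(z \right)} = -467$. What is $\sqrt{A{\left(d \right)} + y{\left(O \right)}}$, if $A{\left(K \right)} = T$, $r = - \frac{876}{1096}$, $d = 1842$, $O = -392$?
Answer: $\frac{i \sqrt{35120498}}{274} \approx 21.629 i$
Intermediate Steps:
$r = - \frac{219}{274}$ ($r = \left(-876\right) \frac{1}{1096} = - \frac{219}{274} \approx -0.79927$)
$T = - \frac{219}{274} \approx -0.79927$
$A{\left(K \right)} = - \frac{219}{274}$
$\sqrt{A{\left(d \right)} + y{\left(O \right)}} = \sqrt{- \frac{219}{274} - 467} = \sqrt{- \frac{128177}{274}} = \frac{i \sqrt{35120498}}{274}$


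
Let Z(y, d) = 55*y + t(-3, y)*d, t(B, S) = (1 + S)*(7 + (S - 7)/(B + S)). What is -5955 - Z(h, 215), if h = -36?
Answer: 2222875/39 ≈ 56997.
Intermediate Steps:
t(B, S) = (1 + S)*(7 + (-7 + S)/(B + S))
Z(y, d) = 55*y + d*(-28 - 20*y + 8*y**2)/(-3 + y) (Z(y, d) = 55*y + ((-7 + y + 7*(-3) + 8*y**2 + 7*(-3)*y)/(-3 + y))*d = 55*y + ((-7 + y - 21 + 8*y**2 - 21*y)/(-3 + y))*d = 55*y + ((-28 - 20*y + 8*y**2)/(-3 + y))*d = 55*y + d*(-28 - 20*y + 8*y**2)/(-3 + y))
-5955 - Z(h, 215) = -5955 - (-4*215*(7 - 2*(-36)**2 + 5*(-36)) + 55*(-36)*(-3 - 36))/(-3 - 36) = -5955 - (-4*215*(7 - 2*1296 - 180) + 55*(-36)*(-39))/(-39) = -5955 - (-1)*(-4*215*(7 - 2592 - 180) + 77220)/39 = -5955 - (-1)*(-4*215*(-2765) + 77220)/39 = -5955 - (-1)*(2377900 + 77220)/39 = -5955 - (-1)*2455120/39 = -5955 - 1*(-2455120/39) = -5955 + 2455120/39 = 2222875/39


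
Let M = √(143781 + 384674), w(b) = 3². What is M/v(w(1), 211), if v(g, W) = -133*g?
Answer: -√528455/1197 ≈ -0.60731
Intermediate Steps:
w(b) = 9
M = √528455 ≈ 726.95
M/v(w(1), 211) = √528455/((-133*9)) = √528455/(-1197) = √528455*(-1/1197) = -√528455/1197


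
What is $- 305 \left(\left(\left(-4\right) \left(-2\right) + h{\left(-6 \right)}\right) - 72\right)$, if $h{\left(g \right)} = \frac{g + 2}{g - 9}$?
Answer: $\frac{58316}{3} \approx 19439.0$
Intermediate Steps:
$h{\left(g \right)} = \frac{2 + g}{-9 + g}$
$- 305 \left(\left(\left(-4\right) \left(-2\right) + h{\left(-6 \right)}\right) - 72\right) = - 305 \left(\left(\left(-4\right) \left(-2\right) + \frac{2 - 6}{-9 - 6}\right) - 72\right) = - 305 \left(\left(8 + \frac{1}{-15} \left(-4\right)\right) - 72\right) = - 305 \left(\left(8 - - \frac{4}{15}\right) - 72\right) = - 305 \left(\left(8 + \frac{4}{15}\right) - 72\right) = - 305 \left(\frac{124}{15} - 72\right) = \left(-305\right) \left(- \frac{956}{15}\right) = \frac{58316}{3}$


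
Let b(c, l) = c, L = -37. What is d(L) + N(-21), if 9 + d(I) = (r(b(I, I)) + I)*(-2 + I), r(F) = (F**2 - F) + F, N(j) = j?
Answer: -51978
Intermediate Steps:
r(F) = F**2
d(I) = -9 + (-2 + I)*(I + I**2) (d(I) = -9 + (I**2 + I)*(-2 + I) = -9 + (I + I**2)*(-2 + I) = -9 + (-2 + I)*(I + I**2))
d(L) + N(-21) = (-9 + (-37)**3 - 1*(-37)**2 - 2*(-37)) - 21 = (-9 - 50653 - 1*1369 + 74) - 21 = (-9 - 50653 - 1369 + 74) - 21 = -51957 - 21 = -51978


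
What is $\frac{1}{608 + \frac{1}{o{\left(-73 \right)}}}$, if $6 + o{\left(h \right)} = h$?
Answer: $\frac{79}{48031} \approx 0.0016448$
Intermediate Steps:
$o{\left(h \right)} = -6 + h$
$\frac{1}{608 + \frac{1}{o{\left(-73 \right)}}} = \frac{1}{608 + \frac{1}{-6 - 73}} = \frac{1}{608 + \frac{1}{-79}} = \frac{1}{608 - \frac{1}{79}} = \frac{1}{\frac{48031}{79}} = \frac{79}{48031}$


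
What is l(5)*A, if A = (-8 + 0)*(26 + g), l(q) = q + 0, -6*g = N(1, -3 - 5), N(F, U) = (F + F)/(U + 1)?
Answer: -21880/21 ≈ -1041.9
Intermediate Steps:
N(F, U) = 2*F/(1 + U) (N(F, U) = (2*F)/(1 + U) = 2*F/(1 + U))
g = 1/21 (g = -1/(3*(1 + (-3 - 5))) = -1/(3*(1 - 8)) = -1/(3*(-7)) = -(-1)/(3*7) = -1/6*(-2/7) = 1/21 ≈ 0.047619)
l(q) = q
A = -4376/21 (A = (-8 + 0)*(26 + 1/21) = -8*547/21 = -4376/21 ≈ -208.38)
l(5)*A = 5*(-4376/21) = -21880/21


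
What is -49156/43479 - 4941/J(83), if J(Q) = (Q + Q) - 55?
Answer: -73428685/1608723 ≈ -45.644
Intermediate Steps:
J(Q) = -55 + 2*Q (J(Q) = 2*Q - 55 = -55 + 2*Q)
-49156/43479 - 4941/J(83) = -49156/43479 - 4941/(-55 + 2*83) = -49156*1/43479 - 4941/(-55 + 166) = -49156/43479 - 4941/111 = -49156/43479 - 4941*1/111 = -49156/43479 - 1647/37 = -73428685/1608723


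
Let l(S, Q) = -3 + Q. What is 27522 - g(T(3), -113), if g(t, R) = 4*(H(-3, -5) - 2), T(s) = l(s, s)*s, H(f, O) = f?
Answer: 27542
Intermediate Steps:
T(s) = s*(-3 + s) (T(s) = (-3 + s)*s = s*(-3 + s))
g(t, R) = -20 (g(t, R) = 4*(-3 - 2) = 4*(-5) = -20)
27522 - g(T(3), -113) = 27522 - 1*(-20) = 27522 + 20 = 27542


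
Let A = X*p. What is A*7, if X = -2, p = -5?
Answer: 70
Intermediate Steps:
A = 10 (A = -2*(-5) = 10)
A*7 = 10*7 = 70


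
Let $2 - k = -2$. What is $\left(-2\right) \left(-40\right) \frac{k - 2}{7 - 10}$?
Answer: $- \frac{160}{3} \approx -53.333$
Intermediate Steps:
$k = 4$ ($k = 2 - -2 = 2 + 2 = 4$)
$\left(-2\right) \left(-40\right) \frac{k - 2}{7 - 10} = \left(-2\right) \left(-40\right) \frac{4 - 2}{7 - 10} = 80 \frac{2}{-3} = 80 \cdot 2 \left(- \frac{1}{3}\right) = 80 \left(- \frac{2}{3}\right) = - \frac{160}{3}$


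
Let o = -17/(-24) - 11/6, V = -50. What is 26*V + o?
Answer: -10409/8 ≈ -1301.1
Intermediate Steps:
o = -9/8 (o = -17*(-1/24) - 11*⅙ = 17/24 - 11/6 = -9/8 ≈ -1.1250)
26*V + o = 26*(-50) - 9/8 = -1300 - 9/8 = -10409/8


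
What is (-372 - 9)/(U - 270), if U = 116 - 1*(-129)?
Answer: 381/25 ≈ 15.240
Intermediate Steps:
U = 245 (U = 116 + 129 = 245)
(-372 - 9)/(U - 270) = (-372 - 9)/(245 - 270) = -381/(-25) = -381*(-1/25) = 381/25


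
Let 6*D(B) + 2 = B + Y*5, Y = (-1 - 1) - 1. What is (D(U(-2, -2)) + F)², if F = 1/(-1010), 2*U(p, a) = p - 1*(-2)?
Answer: 18438436/2295225 ≈ 8.0334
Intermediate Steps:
U(p, a) = 1 + p/2 (U(p, a) = (p - 1*(-2))/2 = (p + 2)/2 = (2 + p)/2 = 1 + p/2)
Y = -3 (Y = -2 - 1 = -3)
F = -1/1010 ≈ -0.00099010
D(B) = -17/6 + B/6 (D(B) = -⅓ + (B - 3*5)/6 = -⅓ + (B - 15)/6 = -⅓ + (-15 + B)/6 = -⅓ + (-5/2 + B/6) = -17/6 + B/6)
(D(U(-2, -2)) + F)² = ((-17/6 + (1 + (½)*(-2))/6) - 1/1010)² = ((-17/6 + (1 - 1)/6) - 1/1010)² = ((-17/6 + (⅙)*0) - 1/1010)² = ((-17/6 + 0) - 1/1010)² = (-17/6 - 1/1010)² = (-4294/1515)² = 18438436/2295225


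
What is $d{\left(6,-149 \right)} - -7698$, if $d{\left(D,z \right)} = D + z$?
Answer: $7555$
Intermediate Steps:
$d{\left(6,-149 \right)} - -7698 = \left(6 - 149\right) - -7698 = -143 + 7698 = 7555$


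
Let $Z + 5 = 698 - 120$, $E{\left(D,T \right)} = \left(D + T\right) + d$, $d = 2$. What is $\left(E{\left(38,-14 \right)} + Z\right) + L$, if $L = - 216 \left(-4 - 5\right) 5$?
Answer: $10319$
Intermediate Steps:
$E{\left(D,T \right)} = 2 + D + T$ ($E{\left(D,T \right)} = \left(D + T\right) + 2 = 2 + D + T$)
$Z = 573$ ($Z = -5 + \left(698 - 120\right) = -5 + 578 = 573$)
$L = 9720$ ($L = - 216 \left(\left(-9\right) 5\right) = \left(-216\right) \left(-45\right) = 9720$)
$\left(E{\left(38,-14 \right)} + Z\right) + L = \left(\left(2 + 38 - 14\right) + 573\right) + 9720 = \left(26 + 573\right) + 9720 = 599 + 9720 = 10319$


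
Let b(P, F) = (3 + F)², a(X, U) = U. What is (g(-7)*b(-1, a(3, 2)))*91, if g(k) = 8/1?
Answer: 18200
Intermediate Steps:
g(k) = 8 (g(k) = 8*1 = 8)
(g(-7)*b(-1, a(3, 2)))*91 = (8*(3 + 2)²)*91 = (8*5²)*91 = (8*25)*91 = 200*91 = 18200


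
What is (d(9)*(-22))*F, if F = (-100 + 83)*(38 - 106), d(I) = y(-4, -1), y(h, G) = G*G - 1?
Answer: 0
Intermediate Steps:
y(h, G) = -1 + G**2 (y(h, G) = G**2 - 1 = -1 + G**2)
d(I) = 0 (d(I) = -1 + (-1)**2 = -1 + 1 = 0)
F = 1156 (F = -17*(-68) = 1156)
(d(9)*(-22))*F = (0*(-22))*1156 = 0*1156 = 0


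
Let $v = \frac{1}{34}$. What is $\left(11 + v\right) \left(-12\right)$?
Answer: $- \frac{2250}{17} \approx -132.35$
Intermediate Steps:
$v = \frac{1}{34} \approx 0.029412$
$\left(11 + v\right) \left(-12\right) = \left(11 + \frac{1}{34}\right) \left(-12\right) = \frac{375}{34} \left(-12\right) = - \frac{2250}{17}$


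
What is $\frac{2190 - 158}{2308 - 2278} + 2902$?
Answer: $\frac{44546}{15} \approx 2969.7$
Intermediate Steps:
$\frac{2190 - 158}{2308 - 2278} + 2902 = \frac{2032}{30} + 2902 = 2032 \cdot \frac{1}{30} + 2902 = \frac{1016}{15} + 2902 = \frac{44546}{15}$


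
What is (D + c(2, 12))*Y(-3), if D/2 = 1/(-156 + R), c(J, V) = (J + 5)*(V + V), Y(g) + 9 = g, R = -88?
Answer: -122970/61 ≈ -2015.9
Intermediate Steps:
Y(g) = -9 + g
c(J, V) = 2*V*(5 + J) (c(J, V) = (5 + J)*(2*V) = 2*V*(5 + J))
D = -1/122 (D = 2/(-156 - 88) = 2/(-244) = 2*(-1/244) = -1/122 ≈ -0.0081967)
(D + c(2, 12))*Y(-3) = (-1/122 + 2*12*(5 + 2))*(-9 - 3) = (-1/122 + 2*12*7)*(-12) = (-1/122 + 168)*(-12) = (20495/122)*(-12) = -122970/61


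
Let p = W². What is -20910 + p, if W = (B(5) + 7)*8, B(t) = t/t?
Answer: -16814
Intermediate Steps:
B(t) = 1
W = 64 (W = (1 + 7)*8 = 8*8 = 64)
p = 4096 (p = 64² = 4096)
-20910 + p = -20910 + 4096 = -16814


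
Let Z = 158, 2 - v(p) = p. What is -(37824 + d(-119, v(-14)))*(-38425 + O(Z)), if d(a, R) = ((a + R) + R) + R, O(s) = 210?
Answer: 1442730895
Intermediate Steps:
v(p) = 2 - p
d(a, R) = a + 3*R (d(a, R) = ((R + a) + R) + R = (a + 2*R) + R = a + 3*R)
-(37824 + d(-119, v(-14)))*(-38425 + O(Z)) = -(37824 + (-119 + 3*(2 - 1*(-14))))*(-38425 + 210) = -(37824 + (-119 + 3*(2 + 14)))*(-38215) = -(37824 + (-119 + 3*16))*(-38215) = -(37824 + (-119 + 48))*(-38215) = -(37824 - 71)*(-38215) = -37753*(-38215) = -1*(-1442730895) = 1442730895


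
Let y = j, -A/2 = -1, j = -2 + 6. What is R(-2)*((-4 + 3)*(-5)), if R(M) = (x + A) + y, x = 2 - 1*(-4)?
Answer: 60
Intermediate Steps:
j = 4
A = 2 (A = -2*(-1) = 2)
x = 6 (x = 2 + 4 = 6)
y = 4
R(M) = 12 (R(M) = (6 + 2) + 4 = 8 + 4 = 12)
R(-2)*((-4 + 3)*(-5)) = 12*((-4 + 3)*(-5)) = 12*(-1*(-5)) = 12*5 = 60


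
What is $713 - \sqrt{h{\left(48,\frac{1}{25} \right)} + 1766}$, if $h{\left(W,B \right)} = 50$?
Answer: $713 - 2 \sqrt{454} \approx 670.39$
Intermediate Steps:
$713 - \sqrt{h{\left(48,\frac{1}{25} \right)} + 1766} = 713 - \sqrt{50 + 1766} = 713 - \sqrt{1816} = 713 - 2 \sqrt{454}$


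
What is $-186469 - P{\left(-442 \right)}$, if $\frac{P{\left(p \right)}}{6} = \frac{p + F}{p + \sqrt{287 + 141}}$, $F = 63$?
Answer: $- \frac{9087631523}{48734} - \frac{1137 \sqrt{107}}{48734} \approx -1.8647 \cdot 10^{5}$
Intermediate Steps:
$P{\left(p \right)} = \frac{6 \left(63 + p\right)}{p + 2 \sqrt{107}}$ ($P{\left(p \right)} = 6 \frac{p + 63}{p + \sqrt{287 + 141}} = 6 \frac{63 + p}{p + \sqrt{428}} = 6 \frac{63 + p}{p + 2 \sqrt{107}} = \frac{6 \left(63 + p\right)}{p + 2 \sqrt{107}}$)
$-186469 - P{\left(-442 \right)} = -186469 - \frac{6 \left(63 - 442\right)}{-442 + 2 \sqrt{107}} = -186469 - 6 \frac{1}{-442 + 2 \sqrt{107}} \left(-379\right) = -186469 - - \frac{2274}{-442 + 2 \sqrt{107}} = -186469 + \frac{2274}{-442 + 2 \sqrt{107}}$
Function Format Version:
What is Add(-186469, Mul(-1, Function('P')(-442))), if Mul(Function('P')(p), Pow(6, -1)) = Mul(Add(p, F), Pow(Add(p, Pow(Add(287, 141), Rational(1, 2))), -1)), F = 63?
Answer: Add(Rational(-9087631523, 48734), Mul(Rational(-1137, 48734), Pow(107, Rational(1, 2)))) ≈ -1.8647e+5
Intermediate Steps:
Function('P')(p) = Mul(6, Pow(Add(p, Mul(2, Pow(107, Rational(1, 2)))), -1), Add(63, p)) (Function('P')(p) = Mul(6, Mul(Add(p, 63), Pow(Add(p, Pow(Add(287, 141), Rational(1, 2))), -1))) = Mul(6, Mul(Add(63, p), Pow(Add(p, Pow(428, Rational(1, 2))), -1))) = Mul(6, Mul(Add(63, p), Pow(Add(p, Mul(2, Pow(107, Rational(1, 2)))), -1))) = Mul(6, Mul(Pow(Add(p, Mul(2, Pow(107, Rational(1, 2)))), -1), Add(63, p))) = Mul(6, Pow(Add(p, Mul(2, Pow(107, Rational(1, 2)))), -1), Add(63, p)))
Add(-186469, Mul(-1, Function('P')(-442))) = Add(-186469, Mul(-1, Mul(6, Pow(Add(-442, Mul(2, Pow(107, Rational(1, 2)))), -1), Add(63, -442)))) = Add(-186469, Mul(-1, Mul(6, Pow(Add(-442, Mul(2, Pow(107, Rational(1, 2)))), -1), -379))) = Add(-186469, Mul(-1, Mul(-2274, Pow(Add(-442, Mul(2, Pow(107, Rational(1, 2)))), -1)))) = Add(-186469, Mul(2274, Pow(Add(-442, Mul(2, Pow(107, Rational(1, 2)))), -1)))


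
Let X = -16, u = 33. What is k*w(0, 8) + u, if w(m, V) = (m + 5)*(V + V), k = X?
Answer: -1247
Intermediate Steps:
k = -16
w(m, V) = 2*V*(5 + m) (w(m, V) = (5 + m)*(2*V) = 2*V*(5 + m))
k*w(0, 8) + u = -32*8*(5 + 0) + 33 = -32*8*5 + 33 = -16*80 + 33 = -1280 + 33 = -1247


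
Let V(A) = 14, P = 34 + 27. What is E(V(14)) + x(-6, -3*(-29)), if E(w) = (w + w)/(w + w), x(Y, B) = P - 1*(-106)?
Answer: 168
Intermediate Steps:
P = 61
x(Y, B) = 167 (x(Y, B) = 61 - 1*(-106) = 61 + 106 = 167)
E(w) = 1 (E(w) = (2*w)/((2*w)) = (2*w)*(1/(2*w)) = 1)
E(V(14)) + x(-6, -3*(-29)) = 1 + 167 = 168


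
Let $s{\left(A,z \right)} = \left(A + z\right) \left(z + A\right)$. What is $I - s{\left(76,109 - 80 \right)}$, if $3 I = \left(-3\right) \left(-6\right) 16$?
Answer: $-10929$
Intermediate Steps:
$s{\left(A,z \right)} = \left(A + z\right)^{2}$ ($s{\left(A,z \right)} = \left(A + z\right) \left(A + z\right) = \left(A + z\right)^{2}$)
$I = 96$ ($I = \frac{\left(-3\right) \left(-6\right) 16}{3} = \frac{18 \cdot 16}{3} = \frac{1}{3} \cdot 288 = 96$)
$I - s{\left(76,109 - 80 \right)} = 96 - \left(76 + \left(109 - 80\right)\right)^{2} = 96 - \left(76 + 29\right)^{2} = 96 - 105^{2} = 96 - 11025 = -10929$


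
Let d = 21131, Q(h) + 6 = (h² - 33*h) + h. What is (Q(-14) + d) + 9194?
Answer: 30963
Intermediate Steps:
Q(h) = -6 + h² - 32*h (Q(h) = -6 + ((h² - 33*h) + h) = -6 + (h² - 32*h) = -6 + h² - 32*h)
(Q(-14) + d) + 9194 = ((-6 + (-14)² - 32*(-14)) + 21131) + 9194 = ((-6 + 196 + 448) + 21131) + 9194 = (638 + 21131) + 9194 = 21769 + 9194 = 30963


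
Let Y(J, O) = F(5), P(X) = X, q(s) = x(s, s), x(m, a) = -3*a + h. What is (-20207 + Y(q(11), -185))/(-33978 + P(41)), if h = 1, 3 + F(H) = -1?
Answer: 20211/33937 ≈ 0.59554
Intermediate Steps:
F(H) = -4 (F(H) = -3 - 1 = -4)
x(m, a) = 1 - 3*a (x(m, a) = -3*a + 1 = 1 - 3*a)
q(s) = 1 - 3*s
Y(J, O) = -4
(-20207 + Y(q(11), -185))/(-33978 + P(41)) = (-20207 - 4)/(-33978 + 41) = -20211/(-33937) = -20211*(-1/33937) = 20211/33937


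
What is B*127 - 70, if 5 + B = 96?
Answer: 11487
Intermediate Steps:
B = 91 (B = -5 + 96 = 91)
B*127 - 70 = 91*127 - 70 = 11557 - 70 = 11487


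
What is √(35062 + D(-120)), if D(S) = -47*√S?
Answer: √(35062 - 94*I*√30) ≈ 187.25 - 1.375*I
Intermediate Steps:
√(35062 + D(-120)) = √(35062 - 94*I*√30)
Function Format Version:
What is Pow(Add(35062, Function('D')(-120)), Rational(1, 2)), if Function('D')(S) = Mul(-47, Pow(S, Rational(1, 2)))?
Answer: Pow(Add(35062, Mul(-94, I, Pow(30, Rational(1, 2)))), Rational(1, 2)) ≈ Add(187.25, Mul(-1.375, I))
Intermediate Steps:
Pow(Add(35062, Function('D')(-120)), Rational(1, 2)) = Pow(Add(35062, Mul(-47, Pow(-120, Rational(1, 2)))), Rational(1, 2)) = Pow(Add(35062, Mul(-47, Mul(2, I, Pow(30, Rational(1, 2))))), Rational(1, 2)) = Pow(Add(35062, Mul(-94, I, Pow(30, Rational(1, 2)))), Rational(1, 2))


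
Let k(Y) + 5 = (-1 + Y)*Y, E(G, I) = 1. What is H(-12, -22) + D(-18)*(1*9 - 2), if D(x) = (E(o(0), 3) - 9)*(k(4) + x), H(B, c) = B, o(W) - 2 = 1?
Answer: 604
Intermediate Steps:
o(W) = 3 (o(W) = 2 + 1 = 3)
k(Y) = -5 + Y*(-1 + Y) (k(Y) = -5 + (-1 + Y)*Y = -5 + Y*(-1 + Y))
D(x) = -56 - 8*x (D(x) = (1 - 9)*((-5 + 4² - 1*4) + x) = -8*((-5 + 16 - 4) + x) = -8*(7 + x) = -56 - 8*x)
H(-12, -22) + D(-18)*(1*9 - 2) = -12 + (-56 - 8*(-18))*(1*9 - 2) = -12 + (-56 + 144)*(9 - 2) = -12 + 88*7 = -12 + 616 = 604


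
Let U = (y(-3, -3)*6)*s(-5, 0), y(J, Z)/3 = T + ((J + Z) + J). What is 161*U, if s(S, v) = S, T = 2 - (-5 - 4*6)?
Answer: -318780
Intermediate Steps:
T = 31 (T = 2 - (-5 - 24) = 2 - 1*(-29) = 2 + 29 = 31)
y(J, Z) = 93 + 3*Z + 6*J (y(J, Z) = 3*(31 + ((J + Z) + J)) = 3*(31 + (Z + 2*J)) = 3*(31 + Z + 2*J) = 93 + 3*Z + 6*J)
U = -1980 (U = ((93 + 3*(-3) + 6*(-3))*6)*(-5) = ((93 - 9 - 18)*6)*(-5) = (66*6)*(-5) = 396*(-5) = -1980)
161*U = 161*(-1980) = -318780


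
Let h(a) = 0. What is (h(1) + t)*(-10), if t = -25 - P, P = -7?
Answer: 180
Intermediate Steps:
t = -18 (t = -25 - 1*(-7) = -25 + 7 = -18)
(h(1) + t)*(-10) = (0 - 18)*(-10) = -18*(-10) = 180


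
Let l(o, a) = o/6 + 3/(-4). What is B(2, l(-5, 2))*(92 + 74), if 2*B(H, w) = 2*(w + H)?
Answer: 415/6 ≈ 69.167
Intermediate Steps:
l(o, a) = -¾ + o/6 (l(o, a) = o*(⅙) + 3*(-¼) = o/6 - ¾ = -¾ + o/6)
B(H, w) = H + w (B(H, w) = (2*(w + H))/2 = (2*(H + w))/2 = (2*H + 2*w)/2 = H + w)
B(2, l(-5, 2))*(92 + 74) = (2 + (-¾ + (⅙)*(-5)))*(92 + 74) = (2 + (-¾ - ⅚))*166 = (2 - 19/12)*166 = (5/12)*166 = 415/6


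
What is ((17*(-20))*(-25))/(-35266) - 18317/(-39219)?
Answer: 156302911/691548627 ≈ 0.22602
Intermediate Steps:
((17*(-20))*(-25))/(-35266) - 18317/(-39219) = -340*(-25)*(-1/35266) - 18317*(-1/39219) = 8500*(-1/35266) + 18317/39219 = -4250/17633 + 18317/39219 = 156302911/691548627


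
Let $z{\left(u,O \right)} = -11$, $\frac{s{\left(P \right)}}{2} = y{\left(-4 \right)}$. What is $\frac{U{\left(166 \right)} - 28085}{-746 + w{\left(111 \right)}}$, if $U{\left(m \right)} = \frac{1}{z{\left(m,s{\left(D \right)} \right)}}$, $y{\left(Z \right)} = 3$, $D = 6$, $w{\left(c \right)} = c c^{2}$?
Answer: $- \frac{308936}{15035735} \approx -0.020547$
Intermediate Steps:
$w{\left(c \right)} = c^{3}$
$s{\left(P \right)} = 6$ ($s{\left(P \right)} = 2 \cdot 3 = 6$)
$U{\left(m \right)} = - \frac{1}{11}$ ($U{\left(m \right)} = \frac{1}{-11} = - \frac{1}{11}$)
$\frac{U{\left(166 \right)} - 28085}{-746 + w{\left(111 \right)}} = \frac{- \frac{1}{11} - 28085}{-746 + 111^{3}} = - \frac{308936}{11 \left(-746 + 1367631\right)} = - \frac{308936}{11 \cdot 1366885} = \left(- \frac{308936}{11}\right) \frac{1}{1366885} = - \frac{308936}{15035735}$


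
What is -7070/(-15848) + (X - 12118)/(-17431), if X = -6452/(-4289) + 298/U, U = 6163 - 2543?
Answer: 87406318512449/76590226733140 ≈ 1.1412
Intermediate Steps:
U = 3620
X = 12317181/7763090 (X = -6452/(-4289) + 298/3620 = -6452*(-1/4289) + 298*(1/3620) = 6452/4289 + 149/1810 = 12317181/7763090 ≈ 1.5866)
-7070/(-15848) + (X - 12118)/(-17431) = -7070/(-15848) + (12317181/7763090 - 12118)/(-17431) = -7070*(-1/15848) - 94060807439/7763090*(-1/17431) = 505/1132 + 94060807439/135318421790 = 87406318512449/76590226733140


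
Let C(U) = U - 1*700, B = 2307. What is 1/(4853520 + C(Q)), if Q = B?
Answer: 1/4855127 ≈ 2.0597e-7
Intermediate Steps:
Q = 2307
C(U) = -700 + U (C(U) = U - 700 = -700 + U)
1/(4853520 + C(Q)) = 1/(4853520 + (-700 + 2307)) = 1/(4853520 + 1607) = 1/4855127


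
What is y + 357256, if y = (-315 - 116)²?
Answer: 543017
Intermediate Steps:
y = 185761 (y = (-431)² = 185761)
y + 357256 = 185761 + 357256 = 543017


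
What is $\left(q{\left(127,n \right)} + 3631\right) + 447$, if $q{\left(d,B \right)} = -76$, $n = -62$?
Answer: $4002$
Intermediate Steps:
$\left(q{\left(127,n \right)} + 3631\right) + 447 = \left(-76 + 3631\right) + 447 = 3555 + 447 = 4002$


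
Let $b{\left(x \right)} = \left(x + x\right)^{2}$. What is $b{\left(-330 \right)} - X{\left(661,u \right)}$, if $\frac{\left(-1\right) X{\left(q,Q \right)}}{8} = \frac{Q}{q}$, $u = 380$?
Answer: $\frac{287934640}{661} \approx 4.356 \cdot 10^{5}$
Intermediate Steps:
$X{\left(q,Q \right)} = - \frac{8 Q}{q}$ ($X{\left(q,Q \right)} = - 8 \frac{Q}{q} = - \frac{8 Q}{q}$)
$b{\left(x \right)} = 4 x^{2}$ ($b{\left(x \right)} = \left(2 x\right)^{2} = 4 x^{2}$)
$b{\left(-330 \right)} - X{\left(661,u \right)} = 4 \left(-330\right)^{2} - \left(-8\right) 380 \cdot \frac{1}{661} = 4 \cdot 108900 - \left(-8\right) 380 \cdot \frac{1}{661} = 435600 - - \frac{3040}{661} = 435600 + \frac{3040}{661} = \frac{287934640}{661}$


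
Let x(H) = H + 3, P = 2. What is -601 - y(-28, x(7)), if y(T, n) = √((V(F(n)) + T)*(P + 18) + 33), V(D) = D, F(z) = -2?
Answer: -601 - 9*I*√7 ≈ -601.0 - 23.812*I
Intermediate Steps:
x(H) = 3 + H
y(T, n) = √(-7 + 20*T) (y(T, n) = √((-2 + T)*(2 + 18) + 33) = √((-2 + T)*20 + 33) = √((-40 + 20*T) + 33) = √(-7 + 20*T))
-601 - y(-28, x(7)) = -601 - √(-7 + 20*(-28)) = -601 - √(-7 - 560) = -601 - √(-567) = -601 - 9*I*√7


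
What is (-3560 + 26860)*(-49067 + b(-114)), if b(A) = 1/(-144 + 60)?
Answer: -24008488925/21 ≈ -1.1433e+9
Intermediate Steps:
b(A) = -1/84 (b(A) = 1/(-84) = -1/84)
(-3560 + 26860)*(-49067 + b(-114)) = (-3560 + 26860)*(-49067 - 1/84) = 23300*(-4121629/84) = -24008488925/21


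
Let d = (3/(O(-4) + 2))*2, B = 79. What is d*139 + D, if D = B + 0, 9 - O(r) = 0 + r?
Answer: 673/5 ≈ 134.60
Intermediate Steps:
O(r) = 9 - r (O(r) = 9 - (0 + r) = 9 - r)
D = 79 (D = 79 + 0 = 79)
d = ⅖ (d = (3/((9 - 1*(-4)) + 2))*2 = (3/((9 + 4) + 2))*2 = (3/(13 + 2))*2 = (3/15)*2 = ((1/15)*3)*2 = (⅕)*2 = ⅖ ≈ 0.40000)
d*139 + D = (⅖)*139 + 79 = 278/5 + 79 = 673/5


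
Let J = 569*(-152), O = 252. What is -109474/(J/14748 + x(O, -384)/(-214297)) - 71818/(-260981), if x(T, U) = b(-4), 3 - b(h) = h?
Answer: 22574363223848034940/1209269959167683 ≈ 18668.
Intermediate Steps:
b(h) = 3 - h
x(T, U) = 7 (x(T, U) = 3 - 1*(-4) = 3 + 4 = 7)
J = -86488
-109474/(J/14748 + x(O, -384)/(-214297)) - 71818/(-260981) = -109474/(-86488/14748 + 7/(-214297)) - 71818/(-260981) = -109474/(-86488*1/14748 + 7*(-1/214297)) - 71818*(-1/260981) = -109474/(-21622/3687 - 7/214297) + 71818/260981 = -109474/(-4633555543/790113039) + 71818/260981 = -109474*(-790113039/4633555543) + 71818/260981 = 86496834831486/4633555543 + 71818/260981 = 22574363223848034940/1209269959167683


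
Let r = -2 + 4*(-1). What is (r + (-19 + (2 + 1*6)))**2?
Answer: 289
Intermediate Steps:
r = -6 (r = -2 - 4 = -6)
(r + (-19 + (2 + 1*6)))**2 = (-6 + (-19 + (2 + 1*6)))**2 = (-6 + (-19 + (2 + 6)))**2 = (-6 + (-19 + 8))**2 = (-6 - 11)**2 = (-17)**2 = 289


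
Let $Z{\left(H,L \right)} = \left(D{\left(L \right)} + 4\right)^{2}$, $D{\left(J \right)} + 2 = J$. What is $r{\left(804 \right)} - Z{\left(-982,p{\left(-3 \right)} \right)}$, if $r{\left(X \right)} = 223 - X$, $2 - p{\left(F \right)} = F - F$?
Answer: $-597$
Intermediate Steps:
$p{\left(F \right)} = 2$ ($p{\left(F \right)} = 2 - \left(F - F\right) = 2 - 0 = 2 + 0 = 2$)
$D{\left(J \right)} = -2 + J$
$Z{\left(H,L \right)} = \left(2 + L\right)^{2}$ ($Z{\left(H,L \right)} = \left(\left(-2 + L\right) + 4\right)^{2} = \left(2 + L\right)^{2}$)
$r{\left(804 \right)} - Z{\left(-982,p{\left(-3 \right)} \right)} = \left(223 - 804\right) - \left(2 + 2\right)^{2} = \left(223 - 804\right) - 4^{2} = -581 - 16 = -597$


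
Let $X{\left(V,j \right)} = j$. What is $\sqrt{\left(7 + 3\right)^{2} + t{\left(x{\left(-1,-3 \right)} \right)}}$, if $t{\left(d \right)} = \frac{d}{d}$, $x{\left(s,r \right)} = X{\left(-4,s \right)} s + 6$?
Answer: $\sqrt{101} \approx 10.05$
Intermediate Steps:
$x{\left(s,r \right)} = 6 + s^{2}$ ($x{\left(s,r \right)} = s s + 6 = s^{2} + 6 = 6 + s^{2}$)
$t{\left(d \right)} = 1$
$\sqrt{\left(7 + 3\right)^{2} + t{\left(x{\left(-1,-3 \right)} \right)}} = \sqrt{\left(7 + 3\right)^{2} + 1} = \sqrt{10^{2} + 1} = \sqrt{100 + 1} = \sqrt{101}$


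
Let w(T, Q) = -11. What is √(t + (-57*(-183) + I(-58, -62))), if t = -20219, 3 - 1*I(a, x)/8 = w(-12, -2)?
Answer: 2*I*√2419 ≈ 98.367*I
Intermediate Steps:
I(a, x) = 112 (I(a, x) = 24 - 8*(-11) = 24 + 88 = 112)
√(t + (-57*(-183) + I(-58, -62))) = √(-20219 + (-57*(-183) + 112)) = √(-20219 + (10431 + 112)) = √(-20219 + 10543) = √(-9676) = 2*I*√2419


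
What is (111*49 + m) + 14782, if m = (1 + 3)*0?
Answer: 20221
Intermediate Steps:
m = 0 (m = 4*0 = 0)
(111*49 + m) + 14782 = (111*49 + 0) + 14782 = (5439 + 0) + 14782 = 5439 + 14782 = 20221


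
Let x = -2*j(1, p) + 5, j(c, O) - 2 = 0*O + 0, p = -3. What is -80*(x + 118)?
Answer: -9520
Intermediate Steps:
j(c, O) = 2 (j(c, O) = 2 + (0*O + 0) = 2 + (0 + 0) = 2 + 0 = 2)
x = 1 (x = -2*2 + 5 = -4 + 5 = 1)
-80*(x + 118) = -80*(1 + 118) = -80*119 = -9520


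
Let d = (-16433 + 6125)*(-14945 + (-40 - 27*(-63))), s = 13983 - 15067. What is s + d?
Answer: 136930388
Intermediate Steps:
s = -1084
d = 136931472 (d = -10308*(-14945 + (-40 + 1701)) = -10308*(-14945 + 1661) = -10308*(-13284) = 136931472)
s + d = -1084 + 136931472 = 136930388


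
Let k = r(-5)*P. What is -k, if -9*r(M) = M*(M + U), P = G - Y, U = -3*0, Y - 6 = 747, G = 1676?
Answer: 23075/9 ≈ 2563.9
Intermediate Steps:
Y = 753 (Y = 6 + 747 = 753)
U = 0
P = 923 (P = 1676 - 1*753 = 1676 - 753 = 923)
r(M) = -M²/9 (r(M) = -M*(M + 0)/9 = -M*M/9 = -M²/9)
k = -23075/9 (k = -⅑*(-5)²*923 = -⅑*25*923 = -25/9*923 = -23075/9 ≈ -2563.9)
-k = -1*(-23075/9) = 23075/9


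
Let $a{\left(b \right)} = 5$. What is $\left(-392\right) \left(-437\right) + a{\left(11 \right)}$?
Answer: $171309$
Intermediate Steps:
$\left(-392\right) \left(-437\right) + a{\left(11 \right)} = \left(-392\right) \left(-437\right) + 5 = 171304 + 5 = 171309$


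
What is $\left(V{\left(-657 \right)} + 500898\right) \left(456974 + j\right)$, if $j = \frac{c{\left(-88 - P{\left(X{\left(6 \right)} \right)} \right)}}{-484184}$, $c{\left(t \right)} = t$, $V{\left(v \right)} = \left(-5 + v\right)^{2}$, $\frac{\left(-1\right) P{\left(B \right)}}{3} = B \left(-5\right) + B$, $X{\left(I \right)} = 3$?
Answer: $\frac{25974261091145785}{60523} \approx 4.2916 \cdot 10^{11}$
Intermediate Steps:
$P{\left(B \right)} = 12 B$ ($P{\left(B \right)} = - 3 \left(B \left(-5\right) + B\right) = - 3 \left(- 5 B + B\right) = - 3 \left(- 4 B\right) = 12 B$)
$j = \frac{31}{121046}$ ($j = \frac{-88 - 12 \cdot 3}{-484184} = \left(-88 - 36\right) \left(- \frac{1}{484184}\right) = \left(-124\right) \left(- \frac{1}{484184}\right) = \frac{31}{121046} \approx 0.0002561$)
$\left(V{\left(-657 \right)} + 500898\right) \left(456974 + j\right) = \left(\left(-5 - 657\right)^{2} + 500898\right) \left(456974 + \frac{31}{121046}\right) = \left(\left(-662\right)^{2} + 500898\right) \frac{55314874835}{121046} = \left(438244 + 500898\right) \frac{55314874835}{121046} = 939142 \cdot \frac{55314874835}{121046} = \frac{25974261091145785}{60523}$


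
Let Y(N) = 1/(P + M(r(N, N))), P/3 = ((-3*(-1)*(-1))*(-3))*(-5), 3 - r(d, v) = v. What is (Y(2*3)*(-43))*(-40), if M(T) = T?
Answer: -860/69 ≈ -12.464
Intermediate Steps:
r(d, v) = 3 - v
P = -135 (P = 3*(((-3*(-1)*(-1))*(-3))*(-5)) = 3*(((3*(-1))*(-3))*(-5)) = 3*(-3*(-3)*(-5)) = 3*(9*(-5)) = 3*(-45) = -135)
Y(N) = 1/(-132 - N) (Y(N) = 1/(-135 + (3 - N)) = 1/(-132 - N))
(Y(2*3)*(-43))*(-40) = (-1/(132 + 2*3)*(-43))*(-40) = (-1/(132 + 6)*(-43))*(-40) = (-1/138*(-43))*(-40) = (-1*1/138*(-43))*(-40) = -1/138*(-43)*(-40) = (43/138)*(-40) = -860/69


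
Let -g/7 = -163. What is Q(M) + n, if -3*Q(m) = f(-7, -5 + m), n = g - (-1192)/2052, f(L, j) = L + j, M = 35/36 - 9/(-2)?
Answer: 2346989/2052 ≈ 1143.8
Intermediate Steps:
g = 1141 (g = -7*(-163) = 1141)
M = 197/36 (M = 35*(1/36) - 9*(-½) = 35/36 + 9/2 = 197/36 ≈ 5.4722)
n = 585631/513 (n = 1141 - (-1192)/2052 = 1141 - 1*(-298/513) = 1141 + 298/513 = 585631/513 ≈ 1141.6)
Q(m) = 4 - m/3 (Q(m) = -(-7 + (-5 + m))/3 = -(-12 + m)/3 = 4 - m/3)
Q(M) + n = (4 - ⅓*197/36) + 585631/513 = (4 - 197/108) + 585631/513 = 235/108 + 585631/513 = 2346989/2052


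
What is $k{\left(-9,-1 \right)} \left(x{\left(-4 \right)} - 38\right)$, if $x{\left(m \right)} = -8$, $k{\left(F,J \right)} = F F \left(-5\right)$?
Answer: $18630$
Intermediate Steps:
$k{\left(F,J \right)} = - 5 F^{2}$ ($k{\left(F,J \right)} = F^{2} \left(-5\right) = - 5 F^{2}$)
$k{\left(-9,-1 \right)} \left(x{\left(-4 \right)} - 38\right) = - 5 \left(-9\right)^{2} \left(-8 - 38\right) = \left(-5\right) 81 \left(-46\right) = \left(-405\right) \left(-46\right) = 18630$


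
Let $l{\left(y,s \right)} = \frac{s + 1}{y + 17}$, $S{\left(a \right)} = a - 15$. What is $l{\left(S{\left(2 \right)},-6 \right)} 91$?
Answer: $- \frac{455}{4} \approx -113.75$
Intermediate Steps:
$S{\left(a \right)} = -15 + a$ ($S{\left(a \right)} = a - 15 = -15 + a$)
$l{\left(y,s \right)} = \frac{1 + s}{17 + y}$
$l{\left(S{\left(2 \right)},-6 \right)} 91 = \frac{1 - 6}{17 + \left(-15 + 2\right)} 91 = \frac{1}{17 - 13} \left(-5\right) 91 = \frac{1}{4} \left(-5\right) 91 = \left(- \frac{5}{4}\right) 91 = - \frac{455}{4}$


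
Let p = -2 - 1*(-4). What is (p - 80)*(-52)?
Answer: 4056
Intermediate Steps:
p = 2 (p = -2 + 4 = 2)
(p - 80)*(-52) = (2 - 80)*(-52) = -78*(-52) = 4056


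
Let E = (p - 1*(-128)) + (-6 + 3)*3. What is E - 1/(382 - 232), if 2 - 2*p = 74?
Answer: 12449/150 ≈ 82.993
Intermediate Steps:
p = -36 (p = 1 - 1/2*74 = 1 - 37 = -36)
E = 83 (E = (-36 - 1*(-128)) + (-6 + 3)*3 = (-36 + 128) - 3*3 = 92 - 9 = 83)
E - 1/(382 - 232) = 83 - 1/(382 - 232) = 83 - 1/150 = 12449/150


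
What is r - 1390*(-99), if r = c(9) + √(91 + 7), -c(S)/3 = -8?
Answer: 137634 + 7*√2 ≈ 1.3764e+5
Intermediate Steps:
c(S) = 24 (c(S) = -3*(-8) = 24)
r = 24 + 7*√2 (r = 24 + √(91 + 7) = 24 + √98 = 24 + 7*√2 ≈ 33.899)
r - 1390*(-99) = (24 + 7*√2) - 1390*(-99) = (24 + 7*√2) + 137610 = 137634 + 7*√2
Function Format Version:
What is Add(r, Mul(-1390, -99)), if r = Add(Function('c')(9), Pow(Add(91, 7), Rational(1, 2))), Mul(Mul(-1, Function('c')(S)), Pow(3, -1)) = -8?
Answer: Add(137634, Mul(7, Pow(2, Rational(1, 2)))) ≈ 1.3764e+5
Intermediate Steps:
Function('c')(S) = 24 (Function('c')(S) = Mul(-3, -8) = 24)
r = Add(24, Mul(7, Pow(2, Rational(1, 2)))) (r = Add(24, Pow(Add(91, 7), Rational(1, 2))) = Add(24, Pow(98, Rational(1, 2))) = Add(24, Mul(7, Pow(2, Rational(1, 2)))) ≈ 33.899)
Add(r, Mul(-1390, -99)) = Add(Add(24, Mul(7, Pow(2, Rational(1, 2)))), Mul(-1390, -99)) = Add(Add(24, Mul(7, Pow(2, Rational(1, 2)))), 137610) = Add(137634, Mul(7, Pow(2, Rational(1, 2))))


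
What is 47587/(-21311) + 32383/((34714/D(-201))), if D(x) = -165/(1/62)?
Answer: -3530759655554/369895027 ≈ -9545.3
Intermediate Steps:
D(x) = -10230 (D(x) = -165/1/62 = -165*62 = -10230)
47587/(-21311) + 32383/((34714/D(-201))) = 47587/(-21311) + 32383/((34714/(-10230))) = 47587*(-1/21311) + 32383/((34714*(-1/10230))) = -47587/21311 + 32383/(-17357/5115) = -47587/21311 + 32383*(-5115/17357) = -47587/21311 - 165639045/17357 = -3530759655554/369895027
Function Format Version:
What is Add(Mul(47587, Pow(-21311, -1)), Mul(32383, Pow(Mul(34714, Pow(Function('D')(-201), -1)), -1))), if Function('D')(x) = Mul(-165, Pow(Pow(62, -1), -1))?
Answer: Rational(-3530759655554, 369895027) ≈ -9545.3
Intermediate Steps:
Function('D')(x) = -10230 (Function('D')(x) = Mul(-165, Pow(Rational(1, 62), -1)) = Mul(-165, 62) = -10230)
Add(Mul(47587, Pow(-21311, -1)), Mul(32383, Pow(Mul(34714, Pow(Function('D')(-201), -1)), -1))) = Add(Mul(47587, Pow(-21311, -1)), Mul(32383, Pow(Mul(34714, Pow(-10230, -1)), -1))) = Add(Mul(47587, Rational(-1, 21311)), Mul(32383, Pow(Mul(34714, Rational(-1, 10230)), -1))) = Add(Rational(-47587, 21311), Mul(32383, Pow(Rational(-17357, 5115), -1))) = Add(Rational(-47587, 21311), Mul(32383, Rational(-5115, 17357))) = Add(Rational(-47587, 21311), Rational(-165639045, 17357)) = Rational(-3530759655554, 369895027)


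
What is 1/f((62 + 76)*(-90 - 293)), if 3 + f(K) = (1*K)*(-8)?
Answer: 1/422829 ≈ 2.3650e-6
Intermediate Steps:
f(K) = -3 - 8*K (f(K) = -3 + (1*K)*(-8) = -3 + K*(-8) = -3 - 8*K)
1/f((62 + 76)*(-90 - 293)) = 1/(-3 - 8*(62 + 76)*(-90 - 293)) = 1/(-3 - 1104*(-383)) = 1/(-3 - 8*(-52854)) = 1/(-3 + 422832) = 1/422829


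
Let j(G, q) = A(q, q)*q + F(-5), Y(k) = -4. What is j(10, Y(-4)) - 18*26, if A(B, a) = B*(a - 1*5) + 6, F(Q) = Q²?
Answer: -611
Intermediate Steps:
A(B, a) = 6 + B*(-5 + a) (A(B, a) = B*(a - 5) + 6 = B*(-5 + a) + 6 = 6 + B*(-5 + a))
j(G, q) = 25 + q*(6 + q² - 5*q) (j(G, q) = (6 - 5*q + q*q)*q + (-5)² = (6 - 5*q + q²)*q + 25 = (6 + q² - 5*q)*q + 25 = q*(6 + q² - 5*q) + 25 = 25 + q*(6 + q² - 5*q))
j(10, Y(-4)) - 18*26 = (25 - 4*(6 + (-4)² - 5*(-4))) - 18*26 = (25 - 4*(6 + 16 + 20)) - 468 = (25 - 4*42) - 468 = (25 - 168) - 468 = -143 - 468 = -611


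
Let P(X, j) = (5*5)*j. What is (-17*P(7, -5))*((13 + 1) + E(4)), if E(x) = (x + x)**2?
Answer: 165750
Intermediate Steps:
P(X, j) = 25*j
E(x) = 4*x**2 (E(x) = (2*x)**2 = 4*x**2)
(-17*P(7, -5))*((13 + 1) + E(4)) = (-425*(-5))*((13 + 1) + 4*4**2) = (-17*(-125))*(14 + 4*16) = 2125*(14 + 64) = 2125*78 = 165750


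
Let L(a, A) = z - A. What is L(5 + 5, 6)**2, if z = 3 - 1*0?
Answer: 9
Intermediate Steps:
z = 3 (z = 3 + 0 = 3)
L(a, A) = 3 - A
L(5 + 5, 6)**2 = (3 - 1*6)**2 = (3 - 6)**2 = (-3)**2 = 9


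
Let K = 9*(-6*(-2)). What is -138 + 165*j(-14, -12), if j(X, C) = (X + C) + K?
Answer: 13392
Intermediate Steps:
K = 108 (K = 9*(-1*(-12)) = 9*12 = 108)
j(X, C) = 108 + C + X (j(X, C) = (X + C) + 108 = (C + X) + 108 = 108 + C + X)
-138 + 165*j(-14, -12) = -138 + 165*(108 - 12 - 14) = -138 + 165*82 = -138 + 13530 = 13392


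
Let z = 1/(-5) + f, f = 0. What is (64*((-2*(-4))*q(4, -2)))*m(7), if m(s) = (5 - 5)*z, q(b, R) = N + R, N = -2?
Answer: 0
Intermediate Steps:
z = -⅕ (z = 1/(-5) + 0 = -⅕ + 0 = -⅕ ≈ -0.20000)
q(b, R) = -2 + R
m(s) = 0 (m(s) = (5 - 5)*(-⅕) = 0*(-⅕) = 0)
(64*((-2*(-4))*q(4, -2)))*m(7) = (64*((-2*(-4))*(-2 - 2)))*0 = (64*(8*(-4)))*0 = (64*(-32))*0 = -2048*0 = 0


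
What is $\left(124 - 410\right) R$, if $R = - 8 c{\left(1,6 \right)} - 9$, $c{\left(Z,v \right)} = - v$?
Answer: $-11154$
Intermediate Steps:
$R = 39$ ($R = - 8 \left(\left(-1\right) 6\right) - 9 = \left(-8\right) \left(-6\right) - 9 = 48 - 9 = 39$)
$\left(124 - 410\right) R = \left(124 - 410\right) 39 = \left(-286\right) 39 = -11154$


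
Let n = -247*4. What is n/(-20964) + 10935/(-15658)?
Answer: -53442809/82063578 ≈ -0.65124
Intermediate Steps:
n = -988 (n = -13*76 = -988)
n/(-20964) + 10935/(-15658) = -988/(-20964) + 10935/(-15658) = -988*(-1/20964) + 10935*(-1/15658) = 247/5241 - 10935/15658 = -53442809/82063578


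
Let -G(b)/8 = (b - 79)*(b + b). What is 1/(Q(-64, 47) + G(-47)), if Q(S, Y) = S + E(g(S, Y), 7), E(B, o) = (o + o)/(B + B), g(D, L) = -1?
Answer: -1/94823 ≈ -1.0546e-5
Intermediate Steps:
E(B, o) = o/B (E(B, o) = (2*o)/((2*B)) = (2*o)*(1/(2*B)) = o/B)
G(b) = -16*b*(-79 + b) (G(b) = -8*(b - 79)*(b + b) = -8*(-79 + b)*2*b = -16*b*(-79 + b))
Q(S, Y) = -7 + S (Q(S, Y) = S + 7/(-1) = S + 7*(-1) = S - 7 = -7 + S)
1/(Q(-64, 47) + G(-47)) = 1/((-7 - 64) + 16*(-47)*(79 - 1*(-47))) = 1/(-71 + 16*(-47)*(79 + 47)) = 1/(-71 + 16*(-47)*126) = 1/(-71 - 94752) = 1/(-94823) = -1/94823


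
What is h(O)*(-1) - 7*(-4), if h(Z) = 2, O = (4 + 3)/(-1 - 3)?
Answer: 26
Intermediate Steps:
O = -7/4 (O = 7/(-4) = 7*(-¼) = -7/4 ≈ -1.7500)
h(O)*(-1) - 7*(-4) = 2*(-1) - 7*(-4) = -2 + 28 = 26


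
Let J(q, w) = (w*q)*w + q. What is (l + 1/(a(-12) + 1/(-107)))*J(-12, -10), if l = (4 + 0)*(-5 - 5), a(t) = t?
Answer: 62426484/1285 ≈ 48581.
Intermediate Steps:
J(q, w) = q + q*w² (J(q, w) = (q*w)*w + q = q*w² + q = q + q*w²)
l = -40 (l = 4*(-10) = -40)
(l + 1/(a(-12) + 1/(-107)))*J(-12, -10) = (-40 + 1/(-12 + 1/(-107)))*(-12*(1 + (-10)²)) = (-40 + 1/(-12 - 1/107))*(-12*(1 + 100)) = (-40 + 1/(-1285/107))*(-12*101) = (-40 - 107/1285)*(-1212) = -51507/1285*(-1212) = 62426484/1285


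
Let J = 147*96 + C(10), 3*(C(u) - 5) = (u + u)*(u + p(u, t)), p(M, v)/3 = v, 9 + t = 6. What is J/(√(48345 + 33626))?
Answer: 42371*√81971/245913 ≈ 49.331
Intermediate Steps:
t = -3 (t = -9 + 6 = -3)
p(M, v) = 3*v
C(u) = 5 + 2*u*(-9 + u)/3 (C(u) = 5 + ((u + u)*(u + 3*(-3)))/3 = 5 + ((2*u)*(u - 9))/3 = 5 + ((2*u)*(-9 + u))/3 = 5 + (2*u*(-9 + u))/3 = 5 + 2*u*(-9 + u)/3)
J = 42371/3 (J = 147*96 + (5 - 6*10 + (⅔)*10²) = 14112 + (5 - 60 + (⅔)*100) = 14112 + (5 - 60 + 200/3) = 14112 + 35/3 = 42371/3 ≈ 14124.)
J/(√(48345 + 33626)) = 42371/(3*(√(48345 + 33626))) = 42371/(3*(√81971)) = 42371*(√81971/81971)/3 = 42371*√81971/245913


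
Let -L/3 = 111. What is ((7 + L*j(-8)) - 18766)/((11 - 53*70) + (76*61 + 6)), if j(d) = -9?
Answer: -15762/943 ≈ -16.715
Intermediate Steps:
L = -333 (L = -3*111 = -333)
((7 + L*j(-8)) - 18766)/((11 - 53*70) + (76*61 + 6)) = ((7 - 333*(-9)) - 18766)/((11 - 53*70) + (76*61 + 6)) = ((7 + 2997) - 18766)/((11 - 3710) + (4636 + 6)) = (3004 - 18766)/(-3699 + 4642) = -15762/943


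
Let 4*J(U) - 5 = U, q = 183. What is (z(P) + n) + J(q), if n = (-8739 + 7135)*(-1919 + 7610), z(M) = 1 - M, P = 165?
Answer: -9128481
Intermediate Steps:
J(U) = 5/4 + U/4
n = -9128364 (n = -1604*5691 = -9128364)
(z(P) + n) + J(q) = ((1 - 1*165) - 9128364) + (5/4 + (1/4)*183) = ((1 - 165) - 9128364) + (5/4 + 183/4) = (-164 - 9128364) + 47 = -9128528 + 47 = -9128481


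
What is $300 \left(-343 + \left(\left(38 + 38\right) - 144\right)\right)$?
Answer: $-123300$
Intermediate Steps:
$300 \left(-343 + \left(\left(38 + 38\right) - 144\right)\right) = 300 \left(-343 + \left(76 - 144\right)\right) = 300 \left(-343 - 68\right) = 300 \left(-411\right) = -123300$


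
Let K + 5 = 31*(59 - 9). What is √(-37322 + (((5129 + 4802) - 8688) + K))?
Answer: I*√34534 ≈ 185.83*I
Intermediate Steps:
K = 1545 (K = -5 + 31*(59 - 9) = -5 + 31*50 = -5 + 1550 = 1545)
√(-37322 + (((5129 + 4802) - 8688) + K)) = √(-37322 + (((5129 + 4802) - 8688) + 1545)) = √(-37322 + ((9931 - 8688) + 1545)) = √(-37322 + (1243 + 1545)) = √(-37322 + 2788) = √(-34534) = I*√34534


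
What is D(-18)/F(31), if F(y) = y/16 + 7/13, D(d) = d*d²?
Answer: -1213056/515 ≈ -2355.4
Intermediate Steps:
D(d) = d³
F(y) = 7/13 + y/16 (F(y) = y*(1/16) + 7*(1/13) = y/16 + 7/13 = 7/13 + y/16)
D(-18)/F(31) = (-18)³/(7/13 + (1/16)*31) = -5832/(7/13 + 31/16) = -5832/515/208 = -5832*208/515 = -1213056/515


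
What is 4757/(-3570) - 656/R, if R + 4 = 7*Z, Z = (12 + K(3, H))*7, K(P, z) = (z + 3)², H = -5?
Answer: -100873/46410 ≈ -2.1735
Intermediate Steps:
K(P, z) = (3 + z)²
Z = 112 (Z = (12 + (3 - 5)²)*7 = (12 + (-2)²)*7 = (12 + 4)*7 = 16*7 = 112)
R = 780 (R = -4 + 7*112 = -4 + 784 = 780)
4757/(-3570) - 656/R = 4757/(-3570) - 656/780 = 4757*(-1/3570) - 656*1/780 = -4757/3570 - 164/195 = -100873/46410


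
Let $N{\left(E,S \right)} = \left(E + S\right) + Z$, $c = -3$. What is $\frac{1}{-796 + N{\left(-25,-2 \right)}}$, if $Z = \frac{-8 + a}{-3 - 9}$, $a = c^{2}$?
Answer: $- \frac{12}{9877} \approx -0.0012149$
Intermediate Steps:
$a = 9$ ($a = \left(-3\right)^{2} = 9$)
$Z = - \frac{1}{12}$ ($Z = \frac{-8 + 9}{-3 - 9} = 1 \frac{1}{-12} = 1 \left(- \frac{1}{12}\right) = - \frac{1}{12} \approx -0.083333$)
$N{\left(E,S \right)} = - \frac{1}{12} + E + S$ ($N{\left(E,S \right)} = \left(E + S\right) - \frac{1}{12} = - \frac{1}{12} + E + S$)
$\frac{1}{-796 + N{\left(-25,-2 \right)}} = \frac{1}{-796 - \frac{325}{12}} = \frac{1}{- \frac{9877}{12}} = - \frac{12}{9877}$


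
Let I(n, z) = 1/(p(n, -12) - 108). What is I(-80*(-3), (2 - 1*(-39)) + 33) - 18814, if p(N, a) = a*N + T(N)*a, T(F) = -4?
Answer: -55313161/2940 ≈ -18814.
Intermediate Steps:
p(N, a) = -4*a + N*a (p(N, a) = a*N - 4*a = N*a - 4*a = -4*a + N*a)
I(n, z) = 1/(-60 - 12*n) (I(n, z) = 1/(-12*(-4 + n) - 108) = 1/((48 - 12*n) - 108) = 1/(-60 - 12*n))
I(-80*(-3), (2 - 1*(-39)) + 33) - 18814 = -1/(60 + 12*(-80*(-3))) - 18814 = -1/(60 + 12*240) - 18814 = -1/(60 + 2880) - 18814 = -1/2940 - 18814 = -55313161/2940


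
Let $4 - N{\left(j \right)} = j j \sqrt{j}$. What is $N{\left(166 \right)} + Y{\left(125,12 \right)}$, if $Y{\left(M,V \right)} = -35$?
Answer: $-31 - 27556 \sqrt{166} \approx -3.5507 \cdot 10^{5}$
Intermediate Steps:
$N{\left(j \right)} = 4 - j^{\frac{5}{2}}$ ($N{\left(j \right)} = 4 - j j \sqrt{j} = 4 - j^{2} \sqrt{j} = 4 - j^{\frac{5}{2}}$)
$N{\left(166 \right)} + Y{\left(125,12 \right)} = \left(4 - 166^{\frac{5}{2}}\right) - 35 = \left(4 - 27556 \sqrt{166}\right) - 35 = -31 - 27556 \sqrt{166}$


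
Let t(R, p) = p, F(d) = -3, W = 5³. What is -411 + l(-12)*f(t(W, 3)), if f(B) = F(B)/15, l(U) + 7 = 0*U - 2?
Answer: -2046/5 ≈ -409.20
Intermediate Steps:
W = 125
l(U) = -9 (l(U) = -7 + (0*U - 2) = -7 + (0 - 2) = -7 - 2 = -9)
f(B) = -⅕ (f(B) = -3/15 = -3*1/15 = -⅕)
-411 + l(-12)*f(t(W, 3)) = -411 - 9*(-⅕) = -411 + 9/5 = -2046/5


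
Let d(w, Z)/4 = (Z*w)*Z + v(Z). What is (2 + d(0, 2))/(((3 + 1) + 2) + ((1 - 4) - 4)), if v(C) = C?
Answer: -10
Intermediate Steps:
d(w, Z) = 4*Z + 4*w*Z² (d(w, Z) = 4*((Z*w)*Z + Z) = 4*(w*Z² + Z) = 4*(Z + w*Z²) = 4*Z + 4*w*Z²)
(2 + d(0, 2))/(((3 + 1) + 2) + ((1 - 4) - 4)) = (2 + 4*2*(1 + 2*0))/(((3 + 1) + 2) + ((1 - 4) - 4)) = (2 + 4*2*(1 + 0))/((4 + 2) + (-3 - 4)) = (2 + 4*2*1)/(6 - 7) = (2 + 8)/(-1) = -1*10 = -10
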